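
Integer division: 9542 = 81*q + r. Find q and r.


9542 = 81 * 117 + 65
Check: 9477 + 65 = 9542

q = 117, r = 65


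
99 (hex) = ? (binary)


99 (base 16) = 153 (decimal)
153 (decimal) = 10011001 (base 2)


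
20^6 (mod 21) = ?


20^1 mod 21 = 20
20^2 mod 21 = 1
20^3 mod 21 = 20
20^4 mod 21 = 1
20^5 mod 21 = 20
20^6 mod 21 = 1


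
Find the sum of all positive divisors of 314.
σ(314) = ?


Divisors of 314: 1, 2, 157, 314
Sum = 1 + 2 + 157 + 314 = 474

σ(314) = 474


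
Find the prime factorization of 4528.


4528 / 2 = 2264
2264 / 2 = 1132
1132 / 2 = 566
566 / 2 = 283
283 / 283 = 1
4528 = 2^4 × 283


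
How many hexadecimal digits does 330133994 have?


330133994 in base 16 = 13AD71EA
Number of digits = 8

8 digits (base 16)


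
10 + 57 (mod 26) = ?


10 + 57 = 67
67 mod 26 = 15


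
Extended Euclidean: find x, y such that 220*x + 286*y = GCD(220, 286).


Tabular extended Euclidean (each row: r = 220*s + 286*t):
r=220, s=1, t=0
r=286, s=0, t=1
q=0: r=220, s=1, t=0   [220*(1) + 286*(0) = 220]
q=1: r=66, s=-1, t=1   [220*(-1) + 286*(1) = 66]
q=3: r=22, s=4, t=-3   [220*(4) + 286*(-3) = 22]
q=3: r=0, s=-13, t=10   [220*(-13) + 286*(10) = 0]
GCD = 22; from the row with r=22: x=4, y=-3
Check: 220*(4) + 286*(-3) = 880 - 858 = 22

GCD = 22, x = 4, y = -3


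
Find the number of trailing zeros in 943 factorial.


floor(943/5) = 188
floor(943/25) = 37
floor(943/125) = 7
floor(943/625) = 1
Total = 233

233 trailing zeros


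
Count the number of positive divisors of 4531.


4531 = 23^1 × 197^1
d(4531) = (1+1) × (1+1) = 4

4 divisors


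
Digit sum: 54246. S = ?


5 + 4 + 2 + 4 + 6 = 21


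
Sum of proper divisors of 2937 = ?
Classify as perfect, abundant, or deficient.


Proper divisors: 1, 3, 11, 33, 89, 267, 979
Sum = 1 + 3 + 11 + 33 + 89 + 267 + 979 = 1383
1383 < 2937 → deficient

s(2937) = 1383 (deficient)


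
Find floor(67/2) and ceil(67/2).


67/2 = 33.5000
floor = 33
ceil = 34

floor = 33, ceil = 34


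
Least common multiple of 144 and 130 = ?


GCD(144, 130) = 2
LCM = 144*130/2 = 18720/2 = 9360

LCM = 9360


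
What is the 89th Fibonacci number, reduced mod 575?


F(k) mod 575 for k=1..89:
1, 1, 2, 3, 5, 8, 13, 21, 34, 55, 89, 144, 233, 377, 35, 412, 447, 284, 156, 440, 21, 461, 482, 368, 275, 68, 343, 411, 179, 15, 194, 209, 403, 37, 440, 477, 342, 244, 11, 255, 266, 521, 212, 158, 370, 528, 323, 276, 24, 300, 324, 49, 373, 422, 220, 67, 287, 354, 66, 420, 486, 331, 242, 573, 240, 238, 478, 141, 44, 185, 229, 414, 68, 482, 550, 457, 432, 314, 171, 485, 81, 566, 72, 63, 135, 198, 333, 531, 289
F(89) mod 575 = 289


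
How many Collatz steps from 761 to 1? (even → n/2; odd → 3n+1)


761 → 2284 → 1142 → 571 → 1714 → 857 → 2572 → 1286 → 643 → 1930 → 965 → 2896 → 1448 → 724 → 362 → 181 → 544 → 272 → 136 → 68 → 34 → 17 → 52 → 26 → 13 → 40 → 20 → 10 → 5 → 16 → 8 → 4 → 2 → 1
Total steps = 33

33 steps


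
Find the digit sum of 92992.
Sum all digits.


9 + 2 + 9 + 9 + 2 = 31


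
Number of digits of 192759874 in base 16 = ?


192759874 in base 16 = B7D4842
Number of digits = 7

7 digits (base 16)


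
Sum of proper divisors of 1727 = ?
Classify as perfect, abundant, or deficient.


Proper divisors: 1, 11, 157
Sum = 1 + 11 + 157 = 169
169 < 1727 → deficient

s(1727) = 169 (deficient)


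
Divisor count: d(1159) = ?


1159 = 19^1 × 61^1
d(1159) = (1+1) × (1+1) = 4

4 divisors


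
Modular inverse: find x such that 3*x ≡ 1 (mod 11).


Use the extended Euclidean algorithm on (11, 3); each row r = 11*s + 3*t:
r=11, s=1, t=0
r=3, s=0, t=1
q=3: r=2, s=1, t=-3   [11*(1) + 3*(-3) = 2]
q=1: r=1, s=-1, t=4   [11*(-1) + 3*(4) = 1]
q=2: r=0, s=3, t=-11   [11*(3) + 3*(-11) = 0]
GCD = 1 with t = 4, so 3*(4) ≡ 1 (mod 11)
Inverse = 4 mod 11 = 4
Check: 3 * 4 = 12 ≡ 1 (mod 11)

3^(-1) ≡ 4 (mod 11)


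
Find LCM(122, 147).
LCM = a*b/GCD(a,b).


GCD(122, 147) = 1
LCM = 122*147/1 = 17934/1 = 17934

LCM = 17934


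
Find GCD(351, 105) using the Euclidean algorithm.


351 = 3 * 105 + 36
105 = 2 * 36 + 33
36 = 1 * 33 + 3
33 = 11 * 3 + 0
GCD = 3


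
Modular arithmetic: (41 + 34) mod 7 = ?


41 + 34 = 75
75 mod 7 = 5


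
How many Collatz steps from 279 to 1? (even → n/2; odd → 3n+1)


279 → 838 → 419 → 1258 → 629 → 1888 → 944 → 472 → 236 → 118 → 59 → 178 → 89 → 268 → 134 → 67 → 202 → 101 → 304 → 152 → 76 → 38 → 19 → 58 → 29 → 88 → 44 → 22 → 11 → 34 → 17 → 52 → 26 → 13 → 40 → 20 → 10 → 5 → 16 → 8 → 4 → 2 → 1
Total steps = 42

42 steps


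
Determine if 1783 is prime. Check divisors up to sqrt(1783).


Check divisors up to sqrt(1783) = 42.2256
No divisors found.
1783 is prime.

Yes, 1783 is prime


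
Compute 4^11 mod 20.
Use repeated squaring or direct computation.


4^1 mod 20 = 4
4^2 mod 20 = 16
4^3 mod 20 = 4
4^4 mod 20 = 16
4^5 mod 20 = 4
4^6 mod 20 = 16
4^7 mod 20 = 4
4^8 mod 20 = 16
4^9 mod 20 = 4
4^10 mod 20 = 16
4^11 mod 20 = 4


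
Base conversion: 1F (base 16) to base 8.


1F (base 16) = 31 (decimal)
31 (decimal) = 37 (base 8)


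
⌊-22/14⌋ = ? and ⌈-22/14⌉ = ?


-22/14 = -1.5714
floor = -2
ceil = -1

floor = -2, ceil = -1


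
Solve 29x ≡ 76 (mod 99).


GCD(29, 99) = 1, unique solution
a^(-1) mod 99 = 41
x = 41 * 76 mod 99 = 47

x ≡ 47 (mod 99)


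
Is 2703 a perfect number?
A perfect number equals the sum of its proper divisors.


Proper divisors of 2703: 1, 3, 17, 51, 53, 159, 901
Sum = 1 + 3 + 17 + 51 + 53 + 159 + 901 = 1185

No, 2703 is not perfect (1185 ≠ 2703)


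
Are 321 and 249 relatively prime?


Euclidean algorithm:
321 = 1 * 249 + 72
249 = 3 * 72 + 33
72 = 2 * 33 + 6
33 = 5 * 6 + 3
6 = 2 * 3 + 0
GCD(321, 249) = 3

No, not coprime (GCD = 3)


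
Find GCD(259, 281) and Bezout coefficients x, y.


Tabular extended Euclidean (each row: r = 259*s + 281*t):
r=259, s=1, t=0
r=281, s=0, t=1
q=0: r=259, s=1, t=0   [259*(1) + 281*(0) = 259]
q=1: r=22, s=-1, t=1   [259*(-1) + 281*(1) = 22]
q=11: r=17, s=12, t=-11   [259*(12) + 281*(-11) = 17]
q=1: r=5, s=-13, t=12   [259*(-13) + 281*(12) = 5]
q=3: r=2, s=51, t=-47   [259*(51) + 281*(-47) = 2]
q=2: r=1, s=-115, t=106   [259*(-115) + 281*(106) = 1]
q=2: r=0, s=281, t=-259   [259*(281) + 281*(-259) = 0]
GCD = 1; from the row with r=1: x=-115, y=106
Check: 259*(-115) + 281*(106) = -29785 + 29786 = 1

GCD = 1, x = -115, y = 106


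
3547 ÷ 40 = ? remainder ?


3547 = 40 * 88 + 27
Check: 3520 + 27 = 3547

q = 88, r = 27


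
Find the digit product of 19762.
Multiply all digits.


1 × 9 × 7 × 6 × 2 = 756


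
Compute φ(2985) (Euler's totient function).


2985 = 3 × 5 × 199
Prime factors: 3, 5, 199
φ(2985) = 2985 × (1-1/3) × (1-1/5) × (1-1/199)
= 2985 × 2/3 × 4/5 × 198/199 = 1584

φ(2985) = 1584


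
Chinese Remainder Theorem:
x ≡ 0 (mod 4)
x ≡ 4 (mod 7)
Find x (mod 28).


M = 4*7 = 28
M1 = M/4 = 7, M2 = M/7 = 4
M1^(-1) mod 4 = 3, M2^(-1) mod 7 = 2
x = 0*7*3 + 4*4*2 = 32
32 mod 28 = 4
Check: 4 mod 4 = 0 ✓, 4 mod 7 = 4 ✓

x ≡ 4 (mod 28)


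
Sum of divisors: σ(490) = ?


Divisors of 490: 1, 2, 5, 7, 10, 14, 35, 49, 70, 98, 245, 490
Sum = 1 + 2 + 5 + 7 + 10 + 14 + 35 + 49 + 70 + 98 + 245 + 490 = 1026

σ(490) = 1026


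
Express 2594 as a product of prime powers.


2594 / 2 = 1297
1297 / 1297 = 1
2594 = 2 × 1297


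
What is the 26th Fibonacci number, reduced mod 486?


F(k) mod 486 for k=1..26:
1, 1, 2, 3, 5, 8, 13, 21, 34, 55, 89, 144, 233, 377, 124, 15, 139, 154, 293, 447, 254, 215, 469, 198, 181, 379
F(26) mod 486 = 379


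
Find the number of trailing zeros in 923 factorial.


floor(923/5) = 184
floor(923/25) = 36
floor(923/125) = 7
floor(923/625) = 1
Total = 228

228 trailing zeros


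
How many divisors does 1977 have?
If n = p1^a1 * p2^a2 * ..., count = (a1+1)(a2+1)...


1977 = 3^1 × 659^1
d(1977) = (1+1) × (1+1) = 4

4 divisors


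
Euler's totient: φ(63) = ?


63 = 3^2 × 7
Prime factors: 3, 7
φ(63) = 63 × (1-1/3) × (1-1/7)
= 63 × 2/3 × 6/7 = 36

φ(63) = 36


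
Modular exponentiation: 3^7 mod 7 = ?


3^1 mod 7 = 3
3^2 mod 7 = 2
3^3 mod 7 = 6
3^4 mod 7 = 4
3^5 mod 7 = 5
3^6 mod 7 = 1
3^7 mod 7 = 3


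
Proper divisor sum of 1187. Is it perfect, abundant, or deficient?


Proper divisors: 1
Sum = 1 = 1
1 < 1187 → deficient

s(1187) = 1 (deficient)


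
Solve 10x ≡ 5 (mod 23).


GCD(10, 23) = 1, unique solution
a^(-1) mod 23 = 7
x = 7 * 5 mod 23 = 12

x ≡ 12 (mod 23)


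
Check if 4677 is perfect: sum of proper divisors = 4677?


Proper divisors of 4677: 1, 3, 1559
Sum = 1 + 3 + 1559 = 1563

No, 4677 is not perfect (1563 ≠ 4677)


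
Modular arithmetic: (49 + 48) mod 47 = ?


49 + 48 = 97
97 mod 47 = 3


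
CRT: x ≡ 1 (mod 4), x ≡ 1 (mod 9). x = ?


M = 4*9 = 36
M1 = M/4 = 9, M2 = M/9 = 4
M1^(-1) mod 4 = 1, M2^(-1) mod 9 = 7
x = 1*9*1 + 1*4*7 = 37
37 mod 36 = 1
Check: 1 mod 4 = 1 ✓, 1 mod 9 = 1 ✓

x ≡ 1 (mod 36)


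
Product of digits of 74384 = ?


7 × 4 × 3 × 8 × 4 = 2688


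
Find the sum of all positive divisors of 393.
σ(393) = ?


Divisors of 393: 1, 3, 131, 393
Sum = 1 + 3 + 131 + 393 = 528

σ(393) = 528


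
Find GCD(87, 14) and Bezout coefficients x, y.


Tabular extended Euclidean (each row: r = 87*s + 14*t):
r=87, s=1, t=0
r=14, s=0, t=1
q=6: r=3, s=1, t=-6   [87*(1) + 14*(-6) = 3]
q=4: r=2, s=-4, t=25   [87*(-4) + 14*(25) = 2]
q=1: r=1, s=5, t=-31   [87*(5) + 14*(-31) = 1]
q=2: r=0, s=-14, t=87   [87*(-14) + 14*(87) = 0]
GCD = 1; from the row with r=1: x=5, y=-31
Check: 87*(5) + 14*(-31) = 435 - 434 = 1

GCD = 1, x = 5, y = -31


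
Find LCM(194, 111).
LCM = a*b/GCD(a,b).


GCD(194, 111) = 1
LCM = 194*111/1 = 21534/1 = 21534

LCM = 21534


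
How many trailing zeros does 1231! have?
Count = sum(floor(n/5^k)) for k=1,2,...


floor(1231/5) = 246
floor(1231/25) = 49
floor(1231/125) = 9
floor(1231/625) = 1
Total = 305

305 trailing zeros


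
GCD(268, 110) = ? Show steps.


268 = 2 * 110 + 48
110 = 2 * 48 + 14
48 = 3 * 14 + 6
14 = 2 * 6 + 2
6 = 3 * 2 + 0
GCD = 2


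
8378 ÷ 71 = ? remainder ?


8378 = 71 * 118 + 0
Check: 8378 + 0 = 8378

q = 118, r = 0


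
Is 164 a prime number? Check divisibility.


164 / 2 = 82 (exact division)
164 is NOT prime.

No, 164 is not prime


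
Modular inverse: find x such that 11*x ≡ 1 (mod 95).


Use the extended Euclidean algorithm on (95, 11); each row r = 95*s + 11*t:
r=95, s=1, t=0
r=11, s=0, t=1
q=8: r=7, s=1, t=-8   [95*(1) + 11*(-8) = 7]
q=1: r=4, s=-1, t=9   [95*(-1) + 11*(9) = 4]
q=1: r=3, s=2, t=-17   [95*(2) + 11*(-17) = 3]
q=1: r=1, s=-3, t=26   [95*(-3) + 11*(26) = 1]
q=3: r=0, s=11, t=-95   [95*(11) + 11*(-95) = 0]
GCD = 1 with t = 26, so 11*(26) ≡ 1 (mod 95)
Inverse = 26 mod 95 = 26
Check: 11 * 26 = 286 ≡ 1 (mod 95)

11^(-1) ≡ 26 (mod 95)


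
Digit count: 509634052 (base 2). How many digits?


509634052 in base 2 = 11110011000000110011000000100
Number of digits = 29

29 digits (base 2)


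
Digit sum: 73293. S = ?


7 + 3 + 2 + 9 + 3 = 24


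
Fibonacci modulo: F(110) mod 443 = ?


F(k) mod 443 for k=1..110:
1, 1, 2, 3, 5, 8, 13, 21, 34, 55, 89, 144, 233, 377, 167, 101, 268, 369, 194, 120, 314, 434, 305, 296, 158, 11, 169, 180, 349, 86, 435, 78, 70, 148, 218, 366, 141, 64, 205, 269, 31, 300, 331, 188, 76, 264, 340, 161, 58, 219, 277, 53, 330, 383, 270, 210, 37, 247, 284, 88, 372, 17, 389, 406, 352, 315, 224, 96, 320, 416, 293, 266, 116, 382, 55, 437, 49, 43, 92, 135, 227, 362, 146, 65, 211, 276, 44, 320, 364, 241, 162, 403, 122, 82, 204, 286, 47, 333, 380, 270, 207, 34, 241, 275, 73, 348, 421, 326, 304, 187
F(110) mod 443 = 187


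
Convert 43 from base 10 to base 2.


43 (base 10) = 43 (decimal)
43 (decimal) = 101011 (base 2)


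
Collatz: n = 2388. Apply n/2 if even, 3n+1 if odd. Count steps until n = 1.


2388 → 1194 → 597 → 1792 → 896 → 448 → 224 → 112 → 56 → 28 → 14 → 7 → 22 → 11 → 34 → 17 → 52 → 26 → 13 → 40 → 20 → 10 → 5 → 16 → 8 → 4 → 2 → 1
Total steps = 27

27 steps


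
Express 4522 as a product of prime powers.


4522 / 2 = 2261
2261 / 7 = 323
323 / 17 = 19
19 / 19 = 1
4522 = 2 × 7 × 17 × 19


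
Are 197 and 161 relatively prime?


Euclidean algorithm:
197 = 1 * 161 + 36
161 = 4 * 36 + 17
36 = 2 * 17 + 2
17 = 8 * 2 + 1
2 = 2 * 1 + 0
GCD(197, 161) = 1

Yes, coprime (GCD = 1)


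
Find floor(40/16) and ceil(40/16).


40/16 = 2.5000
floor = 2
ceil = 3

floor = 2, ceil = 3


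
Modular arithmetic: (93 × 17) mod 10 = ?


93 × 17 = 1581
1581 mod 10 = 1


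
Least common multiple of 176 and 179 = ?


GCD(176, 179) = 1
LCM = 176*179/1 = 31504/1 = 31504

LCM = 31504


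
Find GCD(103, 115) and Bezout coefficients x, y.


Tabular extended Euclidean (each row: r = 103*s + 115*t):
r=103, s=1, t=0
r=115, s=0, t=1
q=0: r=103, s=1, t=0   [103*(1) + 115*(0) = 103]
q=1: r=12, s=-1, t=1   [103*(-1) + 115*(1) = 12]
q=8: r=7, s=9, t=-8   [103*(9) + 115*(-8) = 7]
q=1: r=5, s=-10, t=9   [103*(-10) + 115*(9) = 5]
q=1: r=2, s=19, t=-17   [103*(19) + 115*(-17) = 2]
q=2: r=1, s=-48, t=43   [103*(-48) + 115*(43) = 1]
q=2: r=0, s=115, t=-103   [103*(115) + 115*(-103) = 0]
GCD = 1; from the row with r=1: x=-48, y=43
Check: 103*(-48) + 115*(43) = -4944 + 4945 = 1

GCD = 1, x = -48, y = 43


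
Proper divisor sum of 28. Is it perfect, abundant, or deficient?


Proper divisors: 1, 2, 4, 7, 14
Sum = 1 + 2 + 4 + 7 + 14 = 28
28 = 28 → perfect

s(28) = 28 (perfect)


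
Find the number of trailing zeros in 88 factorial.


floor(88/5) = 17
floor(88/25) = 3
Total = 20

20 trailing zeros


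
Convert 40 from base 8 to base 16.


40 (base 8) = 32 (decimal)
32 (decimal) = 20 (base 16)


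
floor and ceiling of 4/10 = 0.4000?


4/10 = 0.4000
floor = 0
ceil = 1

floor = 0, ceil = 1


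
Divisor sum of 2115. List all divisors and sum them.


Divisors of 2115: 1, 3, 5, 9, 15, 45, 47, 141, 235, 423, 705, 2115
Sum = 1 + 3 + 5 + 9 + 15 + 45 + 47 + 141 + 235 + 423 + 705 + 2115 = 3744

σ(2115) = 3744


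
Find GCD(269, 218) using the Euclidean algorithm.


269 = 1 * 218 + 51
218 = 4 * 51 + 14
51 = 3 * 14 + 9
14 = 1 * 9 + 5
9 = 1 * 5 + 4
5 = 1 * 4 + 1
4 = 4 * 1 + 0
GCD = 1


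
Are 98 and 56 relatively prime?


Euclidean algorithm:
98 = 1 * 56 + 42
56 = 1 * 42 + 14
42 = 3 * 14 + 0
GCD(98, 56) = 14

No, not coprime (GCD = 14)


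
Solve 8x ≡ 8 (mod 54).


GCD(8, 54) = 2 divides 8
Divide: 4x ≡ 4 (mod 27)
x ≡ 1 (mod 27)


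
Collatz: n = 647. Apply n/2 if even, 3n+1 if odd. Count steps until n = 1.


647 → 1942 → 971 → 2914 → 1457 → 4372 → 2186 → 1093 → 3280 → 1640 → 820 → 410 → 205 → 616 → 308 → 154 → 77 → 232 → 116 → 58 → 29 → 88 → 44 → 22 → 11 → 34 → 17 → 52 → 26 → 13 → 40 → 20 → 10 → 5 → 16 → 8 → 4 → 2 → 1
Total steps = 38

38 steps


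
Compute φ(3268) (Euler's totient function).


3268 = 2^2 × 19 × 43
Prime factors: 2, 19, 43
φ(3268) = 3268 × (1-1/2) × (1-1/19) × (1-1/43)
= 3268 × 1/2 × 18/19 × 42/43 = 1512

φ(3268) = 1512


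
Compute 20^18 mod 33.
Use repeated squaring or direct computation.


20^1 mod 33 = 20
20^2 mod 33 = 4
20^3 mod 33 = 14
20^4 mod 33 = 16
20^5 mod 33 = 23
20^6 mod 33 = 31
20^7 mod 33 = 26
20^8 mod 33 = 25
20^9 mod 33 = 5
20^10 mod 33 = 1
20^11 mod 33 = 20
20^12 mod 33 = 4
20^13 mod 33 = 14
20^14 mod 33 = 16
20^15 mod 33 = 23
20^16 mod 33 = 31
20^17 mod 33 = 26
20^18 mod 33 = 25


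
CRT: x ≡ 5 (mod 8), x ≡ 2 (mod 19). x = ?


M = 8*19 = 152
M1 = M/8 = 19, M2 = M/19 = 8
M1^(-1) mod 8 = 3, M2^(-1) mod 19 = 12
x = 5*19*3 + 2*8*12 = 477
477 mod 152 = 21
Check: 21 mod 8 = 5 ✓, 21 mod 19 = 2 ✓

x ≡ 21 (mod 152)


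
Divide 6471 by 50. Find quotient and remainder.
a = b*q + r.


6471 = 50 * 129 + 21
Check: 6450 + 21 = 6471

q = 129, r = 21


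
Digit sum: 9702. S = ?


9 + 7 + 0 + 2 = 18


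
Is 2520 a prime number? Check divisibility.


2520 / 2 = 1260 (exact division)
2520 is NOT prime.

No, 2520 is not prime


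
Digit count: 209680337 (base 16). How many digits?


209680337 in base 16 = C7F77D1
Number of digits = 7

7 digits (base 16)


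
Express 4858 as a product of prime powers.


4858 / 2 = 2429
2429 / 7 = 347
347 / 347 = 1
4858 = 2 × 7 × 347


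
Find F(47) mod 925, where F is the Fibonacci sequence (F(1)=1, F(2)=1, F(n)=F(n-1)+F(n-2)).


F(k) mod 925 for k=1..47:
1, 1, 2, 3, 5, 8, 13, 21, 34, 55, 89, 144, 233, 377, 610, 62, 672, 734, 481, 290, 771, 136, 907, 118, 100, 218, 318, 536, 854, 465, 394, 859, 328, 262, 590, 852, 517, 444, 36, 480, 516, 71, 587, 658, 320, 53, 373
F(47) mod 925 = 373


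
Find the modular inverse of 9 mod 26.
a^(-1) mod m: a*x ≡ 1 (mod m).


Use the extended Euclidean algorithm on (26, 9); each row r = 26*s + 9*t:
r=26, s=1, t=0
r=9, s=0, t=1
q=2: r=8, s=1, t=-2   [26*(1) + 9*(-2) = 8]
q=1: r=1, s=-1, t=3   [26*(-1) + 9*(3) = 1]
q=8: r=0, s=9, t=-26   [26*(9) + 9*(-26) = 0]
GCD = 1 with t = 3, so 9*(3) ≡ 1 (mod 26)
Inverse = 3 mod 26 = 3
Check: 9 * 3 = 27 ≡ 1 (mod 26)

9^(-1) ≡ 3 (mod 26)


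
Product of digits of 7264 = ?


7 × 2 × 6 × 4 = 336


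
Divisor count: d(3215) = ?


3215 = 5^1 × 643^1
d(3215) = (1+1) × (1+1) = 4

4 divisors


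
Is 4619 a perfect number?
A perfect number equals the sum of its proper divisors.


Proper divisors of 4619: 1, 31, 149
Sum = 1 + 31 + 149 = 181

No, 4619 is not perfect (181 ≠ 4619)


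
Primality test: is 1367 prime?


Check divisors up to sqrt(1367) = 36.9730
No divisors found.
1367 is prime.

Yes, 1367 is prime


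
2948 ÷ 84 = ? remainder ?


2948 = 84 * 35 + 8
Check: 2940 + 8 = 2948

q = 35, r = 8


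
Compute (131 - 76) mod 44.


131 - 76 = 55
55 mod 44 = 11


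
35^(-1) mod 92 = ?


Use the extended Euclidean algorithm on (92, 35); each row r = 92*s + 35*t:
r=92, s=1, t=0
r=35, s=0, t=1
q=2: r=22, s=1, t=-2   [92*(1) + 35*(-2) = 22]
q=1: r=13, s=-1, t=3   [92*(-1) + 35*(3) = 13]
q=1: r=9, s=2, t=-5   [92*(2) + 35*(-5) = 9]
q=1: r=4, s=-3, t=8   [92*(-3) + 35*(8) = 4]
q=2: r=1, s=8, t=-21   [92*(8) + 35*(-21) = 1]
q=4: r=0, s=-35, t=92   [92*(-35) + 35*(92) = 0]
GCD = 1 with t = -21, so 35*(-21) ≡ 1 (mod 92)
Inverse = -21 mod 92 = 71
Check: 35 * 71 = 2485 ≡ 1 (mod 92)

35^(-1) ≡ 71 (mod 92)


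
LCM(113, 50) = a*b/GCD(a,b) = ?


GCD(113, 50) = 1
LCM = 113*50/1 = 5650/1 = 5650

LCM = 5650


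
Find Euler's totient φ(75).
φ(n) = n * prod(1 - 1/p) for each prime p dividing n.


75 = 3 × 5^2
Prime factors: 3, 5
φ(75) = 75 × (1-1/3) × (1-1/5)
= 75 × 2/3 × 4/5 = 40

φ(75) = 40


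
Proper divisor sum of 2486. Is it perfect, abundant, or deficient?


Proper divisors: 1, 2, 11, 22, 113, 226, 1243
Sum = 1 + 2 + 11 + 22 + 113 + 226 + 1243 = 1618
1618 < 2486 → deficient

s(2486) = 1618 (deficient)


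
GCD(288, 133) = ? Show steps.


288 = 2 * 133 + 22
133 = 6 * 22 + 1
22 = 22 * 1 + 0
GCD = 1


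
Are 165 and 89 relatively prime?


Euclidean algorithm:
165 = 1 * 89 + 76
89 = 1 * 76 + 13
76 = 5 * 13 + 11
13 = 1 * 11 + 2
11 = 5 * 2 + 1
2 = 2 * 1 + 0
GCD(165, 89) = 1

Yes, coprime (GCD = 1)


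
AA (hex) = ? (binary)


AA (base 16) = 170 (decimal)
170 (decimal) = 10101010 (base 2)


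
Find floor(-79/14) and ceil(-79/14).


-79/14 = -5.6429
floor = -6
ceil = -5

floor = -6, ceil = -5


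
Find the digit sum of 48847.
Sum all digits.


4 + 8 + 8 + 4 + 7 = 31


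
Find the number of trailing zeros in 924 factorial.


floor(924/5) = 184
floor(924/25) = 36
floor(924/125) = 7
floor(924/625) = 1
Total = 228

228 trailing zeros


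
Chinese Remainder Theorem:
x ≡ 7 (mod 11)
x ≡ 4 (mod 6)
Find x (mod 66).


M = 11*6 = 66
M1 = M/11 = 6, M2 = M/6 = 11
M1^(-1) mod 11 = 2, M2^(-1) mod 6 = 5
x = 7*6*2 + 4*11*5 = 304
304 mod 66 = 40
Check: 40 mod 11 = 7 ✓, 40 mod 6 = 4 ✓

x ≡ 40 (mod 66)


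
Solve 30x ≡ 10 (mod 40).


GCD(30, 40) = 10 divides 10
Divide: 3x ≡ 1 (mod 4)
x ≡ 3 (mod 4)


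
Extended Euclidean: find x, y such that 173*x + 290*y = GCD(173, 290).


Tabular extended Euclidean (each row: r = 173*s + 290*t):
r=173, s=1, t=0
r=290, s=0, t=1
q=0: r=173, s=1, t=0   [173*(1) + 290*(0) = 173]
q=1: r=117, s=-1, t=1   [173*(-1) + 290*(1) = 117]
q=1: r=56, s=2, t=-1   [173*(2) + 290*(-1) = 56]
q=2: r=5, s=-5, t=3   [173*(-5) + 290*(3) = 5]
q=11: r=1, s=57, t=-34   [173*(57) + 290*(-34) = 1]
q=5: r=0, s=-290, t=173   [173*(-290) + 290*(173) = 0]
GCD = 1; from the row with r=1: x=57, y=-34
Check: 173*(57) + 290*(-34) = 9861 - 9860 = 1

GCD = 1, x = 57, y = -34


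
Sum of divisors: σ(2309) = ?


Divisors of 2309: 1, 2309
Sum = 1 + 2309 = 2310

σ(2309) = 2310


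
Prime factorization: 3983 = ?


3983 / 7 = 569
569 / 569 = 1
3983 = 7 × 569


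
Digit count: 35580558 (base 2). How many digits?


35580558 in base 2 = 10000111101110101010001110
Number of digits = 26

26 digits (base 2)


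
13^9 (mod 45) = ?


13^1 mod 45 = 13
13^2 mod 45 = 34
13^3 mod 45 = 37
13^4 mod 45 = 31
13^5 mod 45 = 43
13^6 mod 45 = 19
13^7 mod 45 = 22
13^8 mod 45 = 16
13^9 mod 45 = 28


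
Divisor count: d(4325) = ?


4325 = 5^2 × 173^1
d(4325) = (2+1) × (1+1) = 6

6 divisors


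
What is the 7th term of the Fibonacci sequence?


Sequence: 1, 1, 2, 3, 5, 8, 13
F(7) = 13


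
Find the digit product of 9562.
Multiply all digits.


9 × 5 × 6 × 2 = 540


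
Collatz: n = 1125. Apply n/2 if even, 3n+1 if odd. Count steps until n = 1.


1125 → 3376 → 1688 → 844 → 422 → 211 → 634 → 317 → 952 → 476 → 238 → 119 → 358 → 179 → 538 → 269 → 808 → 404 → 202 → 101 → 304 → 152 → 76 → 38 → 19 → 58 → 29 → 88 → 44 → 22 → 11 → 34 → 17 → 52 → 26 → 13 → 40 → 20 → 10 → 5 → 16 → 8 → 4 → 2 → 1
Total steps = 44

44 steps


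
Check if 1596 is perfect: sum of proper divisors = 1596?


Proper divisors of 1596: 1, 2, 3, 4, 6, 7, 12, 14, 19, 21, 28, 38, 42, 57, 76, 84, 114, 133, 228, 266, 399, 532, 798
Sum = 1 + 2 + 3 + 4 + 6 + 7 + 12 + 14 + 19 + 21 + 28 + 38 + 42 + 57 + 76 + 84 + 114 + 133 + 228 + 266 + 399 + 532 + 798 = 2884

No, 1596 is not perfect (2884 ≠ 1596)


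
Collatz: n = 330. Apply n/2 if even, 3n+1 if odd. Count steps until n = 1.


330 → 165 → 496 → 248 → 124 → 62 → 31 → 94 → 47 → 142 → 71 → 214 → 107 → 322 → 161 → 484 → 242 → 121 → 364 → 182 → 91 → 274 → 137 → 412 → 206 → 103 → 310 → 155 → 466 → 233 → 700 → 350 → 175 → 526 → 263 → 790 → 395 → 1186 → 593 → 1780 → 890 → 445 → 1336 → 668 → 334 → 167 → 502 → 251 → 754 → 377 → 1132 → 566 → 283 → 850 → 425 → 1276 → 638 → 319 → 958 → 479 → 1438 → 719 → 2158 → 1079 → 3238 → 1619 → 4858 → 2429 → 7288 → 3644 → 1822 → 911 → 2734 → 1367 → 4102 → 2051 → 6154 → 3077 → 9232 → 4616 → 2308 → 1154 → 577 → 1732 → 866 → 433 → 1300 → 650 → 325 → 976 → 488 → 244 → 122 → 61 → 184 → 92 → 46 → 23 → 70 → 35 → 106 → 53 → 160 → 80 → 40 → 20 → 10 → 5 → 16 → 8 → 4 → 2 → 1
Total steps = 112

112 steps


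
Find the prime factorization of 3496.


3496 / 2 = 1748
1748 / 2 = 874
874 / 2 = 437
437 / 19 = 23
23 / 23 = 1
3496 = 2^3 × 19 × 23


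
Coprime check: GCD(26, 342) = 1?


Euclidean algorithm:
342 = 13 * 26 + 4
26 = 6 * 4 + 2
4 = 2 * 2 + 0
GCD(26, 342) = 2

No, not coprime (GCD = 2)


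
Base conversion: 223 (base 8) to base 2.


223 (base 8) = 147 (decimal)
147 (decimal) = 10010011 (base 2)


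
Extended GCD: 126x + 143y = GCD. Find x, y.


Tabular extended Euclidean (each row: r = 126*s + 143*t):
r=126, s=1, t=0
r=143, s=0, t=1
q=0: r=126, s=1, t=0   [126*(1) + 143*(0) = 126]
q=1: r=17, s=-1, t=1   [126*(-1) + 143*(1) = 17]
q=7: r=7, s=8, t=-7   [126*(8) + 143*(-7) = 7]
q=2: r=3, s=-17, t=15   [126*(-17) + 143*(15) = 3]
q=2: r=1, s=42, t=-37   [126*(42) + 143*(-37) = 1]
q=3: r=0, s=-143, t=126   [126*(-143) + 143*(126) = 0]
GCD = 1; from the row with r=1: x=42, y=-37
Check: 126*(42) + 143*(-37) = 5292 - 5291 = 1

GCD = 1, x = 42, y = -37


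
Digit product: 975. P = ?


9 × 7 × 5 = 315


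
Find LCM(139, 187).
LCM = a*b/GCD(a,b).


GCD(139, 187) = 1
LCM = 139*187/1 = 25993/1 = 25993

LCM = 25993


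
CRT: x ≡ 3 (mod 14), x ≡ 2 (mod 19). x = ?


M = 14*19 = 266
M1 = M/14 = 19, M2 = M/19 = 14
M1^(-1) mod 14 = 3, M2^(-1) mod 19 = 15
x = 3*19*3 + 2*14*15 = 591
591 mod 266 = 59
Check: 59 mod 14 = 3 ✓, 59 mod 19 = 2 ✓

x ≡ 59 (mod 266)


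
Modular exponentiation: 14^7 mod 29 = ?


14^1 mod 29 = 14
14^2 mod 29 = 22
14^3 mod 29 = 18
14^4 mod 29 = 20
14^5 mod 29 = 19
14^6 mod 29 = 5
14^7 mod 29 = 12


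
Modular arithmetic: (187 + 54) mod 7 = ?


187 + 54 = 241
241 mod 7 = 3


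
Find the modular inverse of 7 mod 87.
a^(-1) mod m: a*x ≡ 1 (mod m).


Use the extended Euclidean algorithm on (87, 7); each row r = 87*s + 7*t:
r=87, s=1, t=0
r=7, s=0, t=1
q=12: r=3, s=1, t=-12   [87*(1) + 7*(-12) = 3]
q=2: r=1, s=-2, t=25   [87*(-2) + 7*(25) = 1]
q=3: r=0, s=7, t=-87   [87*(7) + 7*(-87) = 0]
GCD = 1 with t = 25, so 7*(25) ≡ 1 (mod 87)
Inverse = 25 mod 87 = 25
Check: 7 * 25 = 175 ≡ 1 (mod 87)

7^(-1) ≡ 25 (mod 87)


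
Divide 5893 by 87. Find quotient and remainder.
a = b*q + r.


5893 = 87 * 67 + 64
Check: 5829 + 64 = 5893

q = 67, r = 64


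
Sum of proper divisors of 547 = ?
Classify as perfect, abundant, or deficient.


Proper divisors: 1
Sum = 1 = 1
1 < 547 → deficient

s(547) = 1 (deficient)


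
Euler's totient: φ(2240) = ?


2240 = 2^6 × 5 × 7
Prime factors: 2, 5, 7
φ(2240) = 2240 × (1-1/2) × (1-1/5) × (1-1/7)
= 2240 × 1/2 × 4/5 × 6/7 = 768

φ(2240) = 768


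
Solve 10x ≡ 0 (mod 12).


GCD(10, 12) = 2 divides 0
Divide: 5x ≡ 0 (mod 6)
x ≡ 0 (mod 6)


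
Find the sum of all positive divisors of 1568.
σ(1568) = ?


Divisors of 1568: 1, 2, 4, 7, 8, 14, 16, 28, 32, 49, 56, 98, 112, 196, 224, 392, 784, 1568
Sum = 1 + 2 + 4 + 7 + 8 + 14 + 16 + 28 + 32 + 49 + 56 + 98 + 112 + 196 + 224 + 392 + 784 + 1568 = 3591

σ(1568) = 3591


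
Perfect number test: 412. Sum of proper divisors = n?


Proper divisors of 412: 1, 2, 4, 103, 206
Sum = 1 + 2 + 4 + 103 + 206 = 316

No, 412 is not perfect (316 ≠ 412)


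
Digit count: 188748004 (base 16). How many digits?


188748004 in base 16 = B4010E4
Number of digits = 7

7 digits (base 16)


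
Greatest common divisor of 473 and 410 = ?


473 = 1 * 410 + 63
410 = 6 * 63 + 32
63 = 1 * 32 + 31
32 = 1 * 31 + 1
31 = 31 * 1 + 0
GCD = 1


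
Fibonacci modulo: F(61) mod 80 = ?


F(k) mod 80 for k=1..61:
1, 1, 2, 3, 5, 8, 13, 21, 34, 55, 9, 64, 73, 57, 50, 27, 77, 24, 21, 45, 66, 31, 17, 48, 65, 33, 18, 51, 69, 40, 29, 69, 18, 7, 25, 32, 57, 9, 66, 75, 61, 56, 37, 13, 50, 63, 33, 16, 49, 65, 34, 19, 53, 72, 45, 37, 2, 39, 41, 0, 41
F(61) mod 80 = 41


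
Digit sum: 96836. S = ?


9 + 6 + 8 + 3 + 6 = 32


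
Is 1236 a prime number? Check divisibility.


1236 / 2 = 618 (exact division)
1236 is NOT prime.

No, 1236 is not prime


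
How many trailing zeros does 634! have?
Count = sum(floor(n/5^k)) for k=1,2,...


floor(634/5) = 126
floor(634/25) = 25
floor(634/125) = 5
floor(634/625) = 1
Total = 157

157 trailing zeros


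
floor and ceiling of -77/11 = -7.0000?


-77/11 = -7.0000
floor = -7
ceil = -7

floor = -7, ceil = -7


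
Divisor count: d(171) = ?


171 = 3^2 × 19^1
d(171) = (2+1) × (1+1) = 6

6 divisors


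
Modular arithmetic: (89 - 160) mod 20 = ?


89 - 160 = -71
-71 mod 20 = 9


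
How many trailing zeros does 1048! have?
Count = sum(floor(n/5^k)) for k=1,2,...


floor(1048/5) = 209
floor(1048/25) = 41
floor(1048/125) = 8
floor(1048/625) = 1
Total = 259

259 trailing zeros


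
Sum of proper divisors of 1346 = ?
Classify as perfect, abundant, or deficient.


Proper divisors: 1, 2, 673
Sum = 1 + 2 + 673 = 676
676 < 1346 → deficient

s(1346) = 676 (deficient)


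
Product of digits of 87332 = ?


8 × 7 × 3 × 3 × 2 = 1008


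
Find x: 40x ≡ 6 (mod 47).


GCD(40, 47) = 1, unique solution
a^(-1) mod 47 = 20
x = 20 * 6 mod 47 = 26

x ≡ 26 (mod 47)


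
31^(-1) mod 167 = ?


Use the extended Euclidean algorithm on (167, 31); each row r = 167*s + 31*t:
r=167, s=1, t=0
r=31, s=0, t=1
q=5: r=12, s=1, t=-5   [167*(1) + 31*(-5) = 12]
q=2: r=7, s=-2, t=11   [167*(-2) + 31*(11) = 7]
q=1: r=5, s=3, t=-16   [167*(3) + 31*(-16) = 5]
q=1: r=2, s=-5, t=27   [167*(-5) + 31*(27) = 2]
q=2: r=1, s=13, t=-70   [167*(13) + 31*(-70) = 1]
q=2: r=0, s=-31, t=167   [167*(-31) + 31*(167) = 0]
GCD = 1 with t = -70, so 31*(-70) ≡ 1 (mod 167)
Inverse = -70 mod 167 = 97
Check: 31 * 97 = 3007 ≡ 1 (mod 167)

31^(-1) ≡ 97 (mod 167)


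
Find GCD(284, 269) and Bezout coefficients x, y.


Tabular extended Euclidean (each row: r = 284*s + 269*t):
r=284, s=1, t=0
r=269, s=0, t=1
q=1: r=15, s=1, t=-1   [284*(1) + 269*(-1) = 15]
q=17: r=14, s=-17, t=18   [284*(-17) + 269*(18) = 14]
q=1: r=1, s=18, t=-19   [284*(18) + 269*(-19) = 1]
q=14: r=0, s=-269, t=284   [284*(-269) + 269*(284) = 0]
GCD = 1; from the row with r=1: x=18, y=-19
Check: 284*(18) + 269*(-19) = 5112 - 5111 = 1

GCD = 1, x = 18, y = -19


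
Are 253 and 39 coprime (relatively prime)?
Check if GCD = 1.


Euclidean algorithm:
253 = 6 * 39 + 19
39 = 2 * 19 + 1
19 = 19 * 1 + 0
GCD(253, 39) = 1

Yes, coprime (GCD = 1)


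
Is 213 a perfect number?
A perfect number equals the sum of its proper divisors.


Proper divisors of 213: 1, 3, 71
Sum = 1 + 3 + 71 = 75

No, 213 is not perfect (75 ≠ 213)


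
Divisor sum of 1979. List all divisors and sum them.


Divisors of 1979: 1, 1979
Sum = 1 + 1979 = 1980

σ(1979) = 1980


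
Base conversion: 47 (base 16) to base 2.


47 (base 16) = 71 (decimal)
71 (decimal) = 1000111 (base 2)


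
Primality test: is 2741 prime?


Check divisors up to sqrt(2741) = 52.3546
No divisors found.
2741 is prime.

Yes, 2741 is prime


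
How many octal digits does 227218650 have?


227218650 in base 8 = 1542612332
Number of digits = 10

10 digits (base 8)


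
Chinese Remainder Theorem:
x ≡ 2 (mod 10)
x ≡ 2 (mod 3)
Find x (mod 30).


M = 10*3 = 30
M1 = M/10 = 3, M2 = M/3 = 10
M1^(-1) mod 10 = 7, M2^(-1) mod 3 = 1
x = 2*3*7 + 2*10*1 = 62
62 mod 30 = 2
Check: 2 mod 10 = 2 ✓, 2 mod 3 = 2 ✓

x ≡ 2 (mod 30)


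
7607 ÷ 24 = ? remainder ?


7607 = 24 * 316 + 23
Check: 7584 + 23 = 7607

q = 316, r = 23


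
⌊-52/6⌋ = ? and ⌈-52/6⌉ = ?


-52/6 = -8.6667
floor = -9
ceil = -8

floor = -9, ceil = -8


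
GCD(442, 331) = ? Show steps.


442 = 1 * 331 + 111
331 = 2 * 111 + 109
111 = 1 * 109 + 2
109 = 54 * 2 + 1
2 = 2 * 1 + 0
GCD = 1


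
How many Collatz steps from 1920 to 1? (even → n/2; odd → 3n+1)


1920 → 960 → 480 → 240 → 120 → 60 → 30 → 15 → 46 → 23 → 70 → 35 → 106 → 53 → 160 → 80 → 40 → 20 → 10 → 5 → 16 → 8 → 4 → 2 → 1
Total steps = 24

24 steps


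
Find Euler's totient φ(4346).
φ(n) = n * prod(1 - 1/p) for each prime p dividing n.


4346 = 2 × 41 × 53
Prime factors: 2, 41, 53
φ(4346) = 4346 × (1-1/2) × (1-1/41) × (1-1/53)
= 4346 × 1/2 × 40/41 × 52/53 = 2080

φ(4346) = 2080


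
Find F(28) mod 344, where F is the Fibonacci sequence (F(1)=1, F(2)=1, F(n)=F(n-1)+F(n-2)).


F(k) mod 344 for k=1..28:
1, 1, 2, 3, 5, 8, 13, 21, 34, 55, 89, 144, 233, 33, 266, 299, 221, 176, 53, 229, 282, 167, 105, 272, 33, 305, 338, 299
F(28) mod 344 = 299


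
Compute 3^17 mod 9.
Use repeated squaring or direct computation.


3^1 mod 9 = 3
3^2 mod 9 = 0
3^3 mod 9 = 0
3^4 mod 9 = 0
3^5 mod 9 = 0
3^6 mod 9 = 0
3^7 mod 9 = 0
3^8 mod 9 = 0
3^9 mod 9 = 0
3^10 mod 9 = 0
3^11 mod 9 = 0
3^12 mod 9 = 0
3^13 mod 9 = 0
3^14 mod 9 = 0
3^15 mod 9 = 0
3^16 mod 9 = 0
3^17 mod 9 = 0


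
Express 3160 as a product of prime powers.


3160 / 2 = 1580
1580 / 2 = 790
790 / 2 = 395
395 / 5 = 79
79 / 79 = 1
3160 = 2^3 × 5 × 79


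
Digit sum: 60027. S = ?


6 + 0 + 0 + 2 + 7 = 15


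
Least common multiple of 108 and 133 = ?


GCD(108, 133) = 1
LCM = 108*133/1 = 14364/1 = 14364

LCM = 14364


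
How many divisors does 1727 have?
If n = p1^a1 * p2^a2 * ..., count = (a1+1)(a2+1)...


1727 = 11^1 × 157^1
d(1727) = (1+1) × (1+1) = 4

4 divisors


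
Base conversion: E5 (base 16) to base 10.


E5 (base 16) = 229 (decimal)
229 (decimal) = 229 (base 10)


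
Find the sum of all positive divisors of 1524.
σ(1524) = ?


Divisors of 1524: 1, 2, 3, 4, 6, 12, 127, 254, 381, 508, 762, 1524
Sum = 1 + 2 + 3 + 4 + 6 + 12 + 127 + 254 + 381 + 508 + 762 + 1524 = 3584

σ(1524) = 3584


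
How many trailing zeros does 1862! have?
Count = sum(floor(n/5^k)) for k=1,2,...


floor(1862/5) = 372
floor(1862/25) = 74
floor(1862/125) = 14
floor(1862/625) = 2
Total = 462

462 trailing zeros


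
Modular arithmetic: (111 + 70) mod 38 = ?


111 + 70 = 181
181 mod 38 = 29


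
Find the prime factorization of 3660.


3660 / 2 = 1830
1830 / 2 = 915
915 / 3 = 305
305 / 5 = 61
61 / 61 = 1
3660 = 2^2 × 3 × 5 × 61


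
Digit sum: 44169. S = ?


4 + 4 + 1 + 6 + 9 = 24


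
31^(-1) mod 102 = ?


Use the extended Euclidean algorithm on (102, 31); each row r = 102*s + 31*t:
r=102, s=1, t=0
r=31, s=0, t=1
q=3: r=9, s=1, t=-3   [102*(1) + 31*(-3) = 9]
q=3: r=4, s=-3, t=10   [102*(-3) + 31*(10) = 4]
q=2: r=1, s=7, t=-23   [102*(7) + 31*(-23) = 1]
q=4: r=0, s=-31, t=102   [102*(-31) + 31*(102) = 0]
GCD = 1 with t = -23, so 31*(-23) ≡ 1 (mod 102)
Inverse = -23 mod 102 = 79
Check: 31 * 79 = 2449 ≡ 1 (mod 102)

31^(-1) ≡ 79 (mod 102)


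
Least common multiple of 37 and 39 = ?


GCD(37, 39) = 1
LCM = 37*39/1 = 1443/1 = 1443

LCM = 1443


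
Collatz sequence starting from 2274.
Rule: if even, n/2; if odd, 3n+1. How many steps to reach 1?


2274 → 1137 → 3412 → 1706 → 853 → 2560 → 1280 → 640 → 320 → 160 → 80 → 40 → 20 → 10 → 5 → 16 → 8 → 4 → 2 → 1
Total steps = 19

19 steps


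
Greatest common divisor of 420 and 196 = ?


420 = 2 * 196 + 28
196 = 7 * 28 + 0
GCD = 28


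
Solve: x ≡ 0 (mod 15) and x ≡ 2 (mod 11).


M = 15*11 = 165
M1 = M/15 = 11, M2 = M/11 = 15
M1^(-1) mod 15 = 11, M2^(-1) mod 11 = 3
x = 0*11*11 + 2*15*3 = 90
90 mod 165 = 90
Check: 90 mod 15 = 0 ✓, 90 mod 11 = 2 ✓

x ≡ 90 (mod 165)


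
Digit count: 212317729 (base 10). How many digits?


212317729 has 9 digits in base 10
floor(log10(212317729)) + 1 = floor(8.3270) + 1 = 9

9 digits (base 10)


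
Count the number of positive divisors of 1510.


1510 = 2^1 × 5^1 × 151^1
d(1510) = (1+1) × (1+1) × (1+1) = 8

8 divisors


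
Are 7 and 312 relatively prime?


Euclidean algorithm:
312 = 44 * 7 + 4
7 = 1 * 4 + 3
4 = 1 * 3 + 1
3 = 3 * 1 + 0
GCD(7, 312) = 1

Yes, coprime (GCD = 1)


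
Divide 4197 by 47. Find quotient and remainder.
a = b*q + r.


4197 = 47 * 89 + 14
Check: 4183 + 14 = 4197

q = 89, r = 14


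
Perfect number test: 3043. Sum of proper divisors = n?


Proper divisors of 3043: 1, 17, 179
Sum = 1 + 17 + 179 = 197

No, 3043 is not perfect (197 ≠ 3043)


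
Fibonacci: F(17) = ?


Sequence: 1, 1, 2, 3, 5, 8, 13, 21, 34, 55, 89, 144, 233, 377, 610, 987, 1597
F(17) = 1597


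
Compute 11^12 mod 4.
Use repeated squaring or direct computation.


11^1 mod 4 = 3
11^2 mod 4 = 1
11^3 mod 4 = 3
11^4 mod 4 = 1
11^5 mod 4 = 3
11^6 mod 4 = 1
11^7 mod 4 = 3
11^8 mod 4 = 1
11^9 mod 4 = 3
11^10 mod 4 = 1
11^11 mod 4 = 3
11^12 mod 4 = 1


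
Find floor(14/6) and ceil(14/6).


14/6 = 2.3333
floor = 2
ceil = 3

floor = 2, ceil = 3


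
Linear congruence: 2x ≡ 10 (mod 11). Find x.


GCD(2, 11) = 1, unique solution
a^(-1) mod 11 = 6
x = 6 * 10 mod 11 = 5

x ≡ 5 (mod 11)


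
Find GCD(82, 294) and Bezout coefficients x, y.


Tabular extended Euclidean (each row: r = 82*s + 294*t):
r=82, s=1, t=0
r=294, s=0, t=1
q=0: r=82, s=1, t=0   [82*(1) + 294*(0) = 82]
q=3: r=48, s=-3, t=1   [82*(-3) + 294*(1) = 48]
q=1: r=34, s=4, t=-1   [82*(4) + 294*(-1) = 34]
q=1: r=14, s=-7, t=2   [82*(-7) + 294*(2) = 14]
q=2: r=6, s=18, t=-5   [82*(18) + 294*(-5) = 6]
q=2: r=2, s=-43, t=12   [82*(-43) + 294*(12) = 2]
q=3: r=0, s=147, t=-41   [82*(147) + 294*(-41) = 0]
GCD = 2; from the row with r=2: x=-43, y=12
Check: 82*(-43) + 294*(12) = -3526 + 3528 = 2

GCD = 2, x = -43, y = 12


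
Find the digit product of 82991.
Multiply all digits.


8 × 2 × 9 × 9 × 1 = 1296


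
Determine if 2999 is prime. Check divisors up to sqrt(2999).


Check divisors up to sqrt(2999) = 54.7631
No divisors found.
2999 is prime.

Yes, 2999 is prime


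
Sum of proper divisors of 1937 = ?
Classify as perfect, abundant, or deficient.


Proper divisors: 1, 13, 149
Sum = 1 + 13 + 149 = 163
163 < 1937 → deficient

s(1937) = 163 (deficient)


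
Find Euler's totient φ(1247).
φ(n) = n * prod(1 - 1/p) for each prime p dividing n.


1247 = 29 × 43
Prime factors: 29, 43
φ(1247) = 1247 × (1-1/29) × (1-1/43)
= 1247 × 28/29 × 42/43 = 1176

φ(1247) = 1176


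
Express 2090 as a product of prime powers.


2090 / 2 = 1045
1045 / 5 = 209
209 / 11 = 19
19 / 19 = 1
2090 = 2 × 5 × 11 × 19


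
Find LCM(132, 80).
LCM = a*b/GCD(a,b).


GCD(132, 80) = 4
LCM = 132*80/4 = 10560/4 = 2640

LCM = 2640


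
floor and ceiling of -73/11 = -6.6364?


-73/11 = -6.6364
floor = -7
ceil = -6

floor = -7, ceil = -6


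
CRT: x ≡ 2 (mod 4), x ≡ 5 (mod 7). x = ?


M = 4*7 = 28
M1 = M/4 = 7, M2 = M/7 = 4
M1^(-1) mod 4 = 3, M2^(-1) mod 7 = 2
x = 2*7*3 + 5*4*2 = 82
82 mod 28 = 26
Check: 26 mod 4 = 2 ✓, 26 mod 7 = 5 ✓

x ≡ 26 (mod 28)


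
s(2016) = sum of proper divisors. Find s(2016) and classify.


Proper divisors: 1, 2, 3, 4, 6, 7, 8, 9, 12, 14, 16, 18, 21, 24, 28, 32, 36, 42, 48, 56, 63, 72, 84, 96, 112, 126, 144, 168, 224, 252, 288, 336, 504, 672, 1008
Sum = 1 + 2 + 3 + 4 + 6 + 7 + 8 + 9 + 12 + 14 + 16 + 18 + 21 + 24 + 28 + 32 + 36 + 42 + 48 + 56 + 63 + 72 + 84 + 96 + 112 + 126 + 144 + 168 + 224 + 252 + 288 + 336 + 504 + 672 + 1008 = 4536
4536 > 2016 → abundant

s(2016) = 4536 (abundant)


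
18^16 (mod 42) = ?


18^1 mod 42 = 18
18^2 mod 42 = 30
18^3 mod 42 = 36
18^4 mod 42 = 18
18^5 mod 42 = 30
18^6 mod 42 = 36
18^7 mod 42 = 18
18^8 mod 42 = 30
18^9 mod 42 = 36
18^10 mod 42 = 18
18^11 mod 42 = 30
18^12 mod 42 = 36
18^13 mod 42 = 18
18^14 mod 42 = 30
18^15 mod 42 = 36
18^16 mod 42 = 18


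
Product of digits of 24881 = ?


2 × 4 × 8 × 8 × 1 = 512


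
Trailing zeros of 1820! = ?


floor(1820/5) = 364
floor(1820/25) = 72
floor(1820/125) = 14
floor(1820/625) = 2
Total = 452

452 trailing zeros


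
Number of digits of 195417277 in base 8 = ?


195417277 in base 8 = 1351352275
Number of digits = 10

10 digits (base 8)


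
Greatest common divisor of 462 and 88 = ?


462 = 5 * 88 + 22
88 = 4 * 22 + 0
GCD = 22


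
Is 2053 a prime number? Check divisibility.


Check divisors up to sqrt(2053) = 45.3100
No divisors found.
2053 is prime.

Yes, 2053 is prime
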